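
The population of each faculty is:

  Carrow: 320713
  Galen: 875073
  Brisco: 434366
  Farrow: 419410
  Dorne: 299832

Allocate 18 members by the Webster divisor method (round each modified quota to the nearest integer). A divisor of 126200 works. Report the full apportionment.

With modified divisor 126200: modified quotas Carrow 2.541, Galen 6.934, Brisco 3.442, Farrow 3.323, Dorne 2.376.
Rounding to the nearest integer: Carrow 3, Galen 7, Brisco 3, Farrow 3, Dorne 2 (total 18).

Carrow 3, Galen 7, Brisco 3, Farrow 3, Dorne 2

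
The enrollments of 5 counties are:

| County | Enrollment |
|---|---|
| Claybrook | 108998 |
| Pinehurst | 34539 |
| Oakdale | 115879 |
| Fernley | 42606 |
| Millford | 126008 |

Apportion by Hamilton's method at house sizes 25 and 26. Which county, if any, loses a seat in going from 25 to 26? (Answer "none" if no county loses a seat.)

Fernley

At 25 seats: Claybrook 6, Pinehurst 2, Oakdale 7, Fernley 3, Millford 7.
At 26 seats: Claybrook 7, Pinehurst 2, Oakdale 7, Fernley 2, Millford 8.
Fernley drops from 3 to 2.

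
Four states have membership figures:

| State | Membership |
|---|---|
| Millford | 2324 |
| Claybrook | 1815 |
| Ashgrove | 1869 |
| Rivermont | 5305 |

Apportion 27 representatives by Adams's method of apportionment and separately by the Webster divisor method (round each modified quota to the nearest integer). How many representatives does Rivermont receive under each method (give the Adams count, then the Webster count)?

12 and 13

Adams: Millford 6, Claybrook 4, Ashgrove 5, Rivermont 12.
Webster: Millford 6, Claybrook 4, Ashgrove 4, Rivermont 13.
Rivermont gets 12 under Adams and 13 under Webster.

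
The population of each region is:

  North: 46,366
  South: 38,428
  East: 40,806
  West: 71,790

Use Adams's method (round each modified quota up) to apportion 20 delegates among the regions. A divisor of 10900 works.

North 5, South 4, East 4, West 7

With modified divisor 10900: modified quotas North 4.254, South 3.526, East 3.744, West 6.586.
Rounding up: North 5, South 4, East 4, West 7 (total 20).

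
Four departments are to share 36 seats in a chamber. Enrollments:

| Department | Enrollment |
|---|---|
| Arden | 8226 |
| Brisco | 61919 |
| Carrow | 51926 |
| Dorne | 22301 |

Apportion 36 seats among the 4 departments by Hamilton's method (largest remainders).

The standard divisor is 144372/36 ≈ 4010.333.
Standard quotas: Arden 2.0512, Brisco 15.4399, Carrow 12.9481, Dorne 5.5609.
Lower quotas: Arden 2, Brisco 15, Carrow 12, Dorne 5 (sum 34, leaving 2 seats).
Remainders in descending order: Carrow 0.9481, Dorne 0.5609, Brisco 0.4399, Arden 0.0512.
Largest remainders: Carrow, Dorne receive the extra seats.

Arden 2, Brisco 15, Carrow 13, Dorne 6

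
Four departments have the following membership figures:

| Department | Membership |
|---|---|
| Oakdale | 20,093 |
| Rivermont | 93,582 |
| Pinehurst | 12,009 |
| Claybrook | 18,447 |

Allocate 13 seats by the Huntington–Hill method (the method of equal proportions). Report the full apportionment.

Oakdale 2, Rivermont 8, Pinehurst 1, Claybrook 2

With divisor 11767: modified quotas Oakdale 1.708, Rivermont 7.953, Pinehurst 1.021, Claybrook 1.568.
Geometric-mean thresholds: Oakdale √(1·2)=1.414, Rivermont √(7·8)=7.483, Pinehurst √(1·2)=1.414, Claybrook √(1·2)=1.414.
Each quota rounded against its threshold gives Oakdale 2, Rivermont 8, Pinehurst 1, Claybrook 2 (total 13).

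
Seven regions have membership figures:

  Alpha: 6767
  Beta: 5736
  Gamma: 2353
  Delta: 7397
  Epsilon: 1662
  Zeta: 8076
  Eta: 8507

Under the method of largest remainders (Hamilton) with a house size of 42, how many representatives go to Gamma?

Standard divisor: 40498 ÷ 42 ≈ 964.238.
Standard quotas: Alpha 7.0180, Beta 5.9487, Gamma 2.4403, Delta 7.6713, Epsilon 1.7236, Zeta 8.3755, Eta 8.8225.
Lower quotas: Alpha 7, Beta 5, Gamma 2, Delta 7, Epsilon 1, Zeta 8, Eta 8 (sum 38, leaving 4 seats).
Remainders in descending order: Beta 0.9487, Eta 0.8225, Epsilon 0.7236, Delta 0.6713, Gamma 0.4403, Zeta 0.3755, Alpha 0.0180.
Largest remainders: Beta, Eta, Epsilon, Delta receive the extra seats.
Gamma receives 2.

2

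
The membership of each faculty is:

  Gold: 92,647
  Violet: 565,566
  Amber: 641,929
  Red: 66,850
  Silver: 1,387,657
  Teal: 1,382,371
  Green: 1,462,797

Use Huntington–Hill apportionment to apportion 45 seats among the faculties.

With divisor 126892: modified quotas Gold 0.730, Violet 4.457, Amber 5.059, Red 0.527, Silver 10.936, Teal 10.894, Green 11.528.
Geometric-mean thresholds: Gold (min 1), Violet √(4·5)=4.472, Amber √(5·6)=5.477, Red (min 1), Silver √(10·11)=10.488, Teal √(10·11)=10.488, Green √(11·12)=11.489.
Each quota rounded against its threshold gives Gold 1, Violet 4, Amber 5, Red 1, Silver 11, Teal 11, Green 12 (total 45).

Gold=1, Violet=4, Amber=5, Red=1, Silver=11, Teal=11, Green=12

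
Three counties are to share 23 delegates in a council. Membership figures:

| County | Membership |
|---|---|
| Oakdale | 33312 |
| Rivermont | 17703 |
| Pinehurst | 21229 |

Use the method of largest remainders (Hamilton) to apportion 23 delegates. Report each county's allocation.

Oakdale=10, Rivermont=6, Pinehurst=7

Standard divisor: 72244 ÷ 23 ≈ 3141.043.
Standard quotas: Oakdale 10.6054, Rivermont 5.6360, Pinehurst 6.7586.
Lower quotas: Oakdale 10, Rivermont 5, Pinehurst 6 (sum 21, leaving 2 seats).
Remainders in descending order: Pinehurst 0.7586, Rivermont 0.6360, Oakdale 0.6054.
Largest remainders: Pinehurst, Rivermont receive the extra seats.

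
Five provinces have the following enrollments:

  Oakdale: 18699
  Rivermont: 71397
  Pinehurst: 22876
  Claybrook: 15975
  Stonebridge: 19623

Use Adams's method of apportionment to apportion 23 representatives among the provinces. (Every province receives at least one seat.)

Oakdale 3, Rivermont 10, Pinehurst 4, Claybrook 3, Stonebridge 3

Standard divisor 148570/23 ≈ 6459.565; standard quotas: Oakdale 2.895, Rivermont 11.053, Pinehurst 3.541, Claybrook 2.473, Stonebridge 3.038.
Rounding up gives 3, 12, 4, 3, 4 = 26 seats, so the divisor must be adjusted.
With modified divisor 7400: modified quotas Oakdale 2.527, Rivermont 9.648, Pinehurst 3.091, Claybrook 2.159, Stonebridge 2.652.
Rounding up: Oakdale 3, Rivermont 10, Pinehurst 4, Claybrook 3, Stonebridge 3 (total 23).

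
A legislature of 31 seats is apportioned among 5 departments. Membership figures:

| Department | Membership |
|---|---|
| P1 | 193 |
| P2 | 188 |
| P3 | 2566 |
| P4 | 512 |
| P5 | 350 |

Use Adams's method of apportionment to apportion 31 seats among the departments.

Standard divisor 3809/31 ≈ 122.871; standard quotas: P1 1.571, P2 1.530, P3 20.884, P4 4.167, P5 2.849.
Rounding up gives 2, 2, 21, 5, 3 = 33 seats, so the divisor must be adjusted.
With modified divisor 130: modified quotas P1 1.485, P2 1.446, P3 19.738, P4 3.938, P5 2.692.
Rounding up: P1 2, P2 2, P3 20, P4 4, P5 3 (total 31).

P1 2, P2 2, P3 20, P4 4, P5 3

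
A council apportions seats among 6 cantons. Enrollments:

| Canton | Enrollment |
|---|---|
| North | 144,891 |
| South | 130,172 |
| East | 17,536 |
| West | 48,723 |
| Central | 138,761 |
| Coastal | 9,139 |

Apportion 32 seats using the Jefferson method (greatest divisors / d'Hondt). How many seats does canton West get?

3

Standard divisor 489222/32 ≈ 15288.188; standard quotas: North 9.477, South 8.515, East 1.147, West 3.187, Central 9.076, Coastal 0.598.
Rounding down gives 9, 8, 1, 3, 9, 0 = 30 seats, so the divisor must be adjusted.
With modified divisor 14200: modified quotas North 10.204, South 9.167, East 1.235, West 3.431, Central 9.772, Coastal 0.644.
Rounding down: North 10, South 9, East 1, West 3, Central 9, Coastal 0 (total 32).
West receives 3.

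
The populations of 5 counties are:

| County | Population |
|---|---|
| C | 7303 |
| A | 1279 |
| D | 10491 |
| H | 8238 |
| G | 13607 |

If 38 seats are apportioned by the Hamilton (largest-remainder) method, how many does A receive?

1

The standard divisor is 40918/38 ≈ 1076.789.
Standard quotas: C 6.7822, A 1.1878, D 9.7429, H 7.6505, G 12.6366.
Lower quotas: C 6, A 1, D 9, H 7, G 12 (sum 35, leaving 3 seats).
Remainders in descending order: C 0.7822, D 0.7429, H 0.6505, G 0.6366, A 0.1878.
Largest remainders: C, D, H receive the extra seats.
A receives 1.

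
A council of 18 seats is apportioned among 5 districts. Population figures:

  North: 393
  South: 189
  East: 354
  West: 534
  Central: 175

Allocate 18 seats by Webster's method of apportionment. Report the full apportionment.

North: 4, South: 2, East: 4, West: 6, Central: 2

Standard divisor 1645/18 ≈ 91.389; standard quotas: North 4.300, South 2.068, East 3.874, West 5.843, Central 1.915.
Rounding to the nearest integer gives North 4, South 2, East 4, West 6, Central 2 — total 18, matching the house size, so no adjustment is needed.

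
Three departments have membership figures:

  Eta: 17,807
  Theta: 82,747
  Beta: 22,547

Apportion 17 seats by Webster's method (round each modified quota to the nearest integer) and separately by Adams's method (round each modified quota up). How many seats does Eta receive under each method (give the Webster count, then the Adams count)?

2 and 3

Webster: Eta 2, Theta 12, Beta 3.
Adams: Eta 3, Theta 11, Beta 3.
Eta gets 2 under Webster and 3 under Adams.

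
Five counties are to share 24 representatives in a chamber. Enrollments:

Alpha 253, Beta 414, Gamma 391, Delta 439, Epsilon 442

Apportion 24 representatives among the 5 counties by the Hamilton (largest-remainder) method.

Standard divisor: 1939 ÷ 24 ≈ 80.792.
Standard quotas: Alpha 3.132, Beta 5.124, Gamma 4.840, Delta 5.434, Epsilon 5.471.
Lower quotas: Alpha 3, Beta 5, Gamma 4, Delta 5, Epsilon 5 (sum 22, leaving 2 seats).
Remainders in descending order: Gamma 0.840, Epsilon 0.471, Delta 0.434, Alpha 0.132, Beta 0.124.
Largest remainders: Gamma, Epsilon receive the extra seats.

Alpha 3, Beta 5, Gamma 5, Delta 5, Epsilon 6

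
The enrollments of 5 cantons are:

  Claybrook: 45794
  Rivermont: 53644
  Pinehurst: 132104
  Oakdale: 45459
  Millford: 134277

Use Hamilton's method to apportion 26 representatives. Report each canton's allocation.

Claybrook=3, Rivermont=3, Pinehurst=8, Oakdale=3, Millford=9

Total 411278; standard divisor 411278/26 ≈ 15818.385.
Standard quotas: Claybrook 2.8950, Rivermont 3.3912, Pinehurst 8.3513, Oakdale 2.8738, Millford 8.4887.
Lower quotas: Claybrook 2, Rivermont 3, Pinehurst 8, Oakdale 2, Millford 8 (sum 23, leaving 3 seats).
Remainders in descending order: Claybrook 0.8950, Oakdale 0.8738, Millford 0.4887, Rivermont 0.3912, Pinehurst 0.3513.
Largest remainders: Claybrook, Oakdale, Millford receive the extra seats.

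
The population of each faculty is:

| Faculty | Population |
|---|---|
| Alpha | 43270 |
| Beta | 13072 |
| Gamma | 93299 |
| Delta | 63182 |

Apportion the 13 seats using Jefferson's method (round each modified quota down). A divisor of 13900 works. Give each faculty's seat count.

Alpha=3, Beta=0, Gamma=6, Delta=4

With modified divisor 13900: modified quotas Alpha 3.113, Beta 0.940, Gamma 6.712, Delta 4.545.
Rounding down: Alpha 3, Beta 0, Gamma 6, Delta 4 (total 13).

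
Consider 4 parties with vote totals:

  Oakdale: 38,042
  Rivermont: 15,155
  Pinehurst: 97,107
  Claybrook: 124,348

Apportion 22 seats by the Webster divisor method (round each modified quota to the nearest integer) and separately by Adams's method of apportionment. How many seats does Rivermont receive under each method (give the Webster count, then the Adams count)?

1 and 2

Webster: Oakdale 3, Rivermont 1, Pinehurst 8, Claybrook 10.
Adams: Oakdale 3, Rivermont 2, Pinehurst 8, Claybrook 9.
Rivermont gets 1 under Webster and 2 under Adams.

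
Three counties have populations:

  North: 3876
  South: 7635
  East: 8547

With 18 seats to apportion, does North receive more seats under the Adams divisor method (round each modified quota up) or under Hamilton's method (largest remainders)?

Adams: North 4, South 7, East 7.
Hamilton: North 3, South 7, East 8.
North gets 4 under Adams and 3 under Hamilton.

Adams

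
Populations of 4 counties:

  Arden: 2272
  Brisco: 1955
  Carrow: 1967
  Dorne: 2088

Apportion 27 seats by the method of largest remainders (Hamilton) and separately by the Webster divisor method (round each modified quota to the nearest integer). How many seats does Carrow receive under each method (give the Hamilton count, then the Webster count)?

Hamilton: Arden 7, Brisco 6, Carrow 7, Dorne 7.
Webster: Arden 8, Brisco 6, Carrow 6, Dorne 7.
Carrow gets 7 under Hamilton and 6 under Webster.

7 and 6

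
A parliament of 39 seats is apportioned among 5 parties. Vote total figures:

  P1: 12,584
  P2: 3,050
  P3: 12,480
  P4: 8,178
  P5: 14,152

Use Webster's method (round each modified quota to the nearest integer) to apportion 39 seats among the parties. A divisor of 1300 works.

P1: 10; P2: 2; P3: 10; P4: 6; P5: 11

With modified divisor 1300: modified quotas P1 9.680, P2 2.346, P3 9.600, P4 6.291, P5 10.886.
Rounding to the nearest integer: P1 10, P2 2, P3 10, P4 6, P5 11 (total 39).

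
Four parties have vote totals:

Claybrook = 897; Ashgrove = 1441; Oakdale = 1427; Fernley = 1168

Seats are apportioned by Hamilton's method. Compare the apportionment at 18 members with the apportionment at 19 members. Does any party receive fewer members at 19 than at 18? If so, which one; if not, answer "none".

At 18 seats: Claybrook 4, Ashgrove 5, Oakdale 5, Fernley 4.
At 19 seats: Claybrook 3, Ashgrove 6, Oakdale 5, Fernley 5.
Claybrook drops from 4 to 3.

Claybrook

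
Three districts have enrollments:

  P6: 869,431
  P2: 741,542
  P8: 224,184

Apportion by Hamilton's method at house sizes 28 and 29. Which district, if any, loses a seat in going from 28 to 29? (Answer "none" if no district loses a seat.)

At 28 seats: P6 13, P2 11, P8 4.
At 29 seats: P6 14, P2 12, P8 3.
P8 drops from 4 to 3.

P8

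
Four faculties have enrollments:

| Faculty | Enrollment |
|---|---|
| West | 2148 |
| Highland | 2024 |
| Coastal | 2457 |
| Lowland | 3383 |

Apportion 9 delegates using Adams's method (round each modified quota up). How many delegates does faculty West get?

Standard divisor 10012/9 ≈ 1112.444; standard quotas: West 1.931, Highland 1.819, Coastal 2.209, Lowland 3.041.
Rounding up gives 2, 2, 3, 4 = 11 seats, so the divisor must be adjusted.
With modified divisor 1500: modified quotas West 1.432, Highland 1.349, Coastal 1.638, Lowland 2.255.
Rounding up: West 2, Highland 2, Coastal 2, Lowland 3 (total 9).
West receives 2.

2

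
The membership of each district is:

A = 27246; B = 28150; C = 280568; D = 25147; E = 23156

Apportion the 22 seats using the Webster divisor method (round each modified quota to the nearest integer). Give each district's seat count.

A 2; B 2; C 16; D 1; E 1

Standard divisor 384267/22 ≈ 17466.682; standard quotas: A 1.560, B 1.612, C 16.063, D 1.440, E 1.326.
Rounding to the nearest integer gives A 2, B 2, C 16, D 1, E 1 — total 22, matching the house size, so no adjustment is needed.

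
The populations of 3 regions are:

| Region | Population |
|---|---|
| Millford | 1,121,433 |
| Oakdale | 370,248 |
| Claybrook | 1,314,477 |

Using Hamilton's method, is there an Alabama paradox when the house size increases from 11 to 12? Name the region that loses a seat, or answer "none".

Oakdale

At 11 seats: Millford 4, Oakdale 2, Claybrook 5.
At 12 seats: Millford 5, Oakdale 1, Claybrook 6.
Oakdale drops from 2 to 1.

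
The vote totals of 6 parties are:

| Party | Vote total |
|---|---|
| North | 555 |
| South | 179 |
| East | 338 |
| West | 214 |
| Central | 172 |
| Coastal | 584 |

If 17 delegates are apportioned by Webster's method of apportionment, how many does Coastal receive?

Standard divisor 2042/17 ≈ 120.118; standard quotas: North 4.620, South 1.490, East 2.814, West 1.782, Central 1.432, Coastal 4.862.
Rounding to the nearest integer gives North 5, South 1, East 3, West 2, Central 1, Coastal 5 — total 17, matching the house size, so no adjustment is needed.
Coastal receives 5.

5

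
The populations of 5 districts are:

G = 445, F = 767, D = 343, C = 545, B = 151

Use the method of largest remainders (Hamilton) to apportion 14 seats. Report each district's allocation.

The standard divisor is 2251/14 ≈ 160.786.
Standard quotas: G 2.768, F 4.770, D 2.133, C 3.390, B 0.939.
Lower quotas: G 2, F 4, D 2, C 3, B 0 (sum 11, leaving 3 seats).
Remainders in descending order: B 0.939, F 0.770, G 0.768, C 0.390, D 0.133.
The surplus seats go to B, F, G.

G=3, F=5, D=2, C=3, B=1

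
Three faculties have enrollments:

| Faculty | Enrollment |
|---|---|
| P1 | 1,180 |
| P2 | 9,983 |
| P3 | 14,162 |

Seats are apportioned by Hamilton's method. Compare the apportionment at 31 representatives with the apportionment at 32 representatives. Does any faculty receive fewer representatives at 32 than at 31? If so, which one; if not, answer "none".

At 31 seats: P1 2, P2 12, P3 17.
At 32 seats: P1 1, P2 13, P3 18.
P1 drops from 2 to 1.

P1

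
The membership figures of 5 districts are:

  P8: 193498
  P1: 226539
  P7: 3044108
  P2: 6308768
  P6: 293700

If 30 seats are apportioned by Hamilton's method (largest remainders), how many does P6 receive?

1

The standard divisor is 10066613/30 ≈ 335553.767.
Standard quotas: P8 0.5767, P1 0.6751, P7 9.0719, P2 18.8011, P6 0.8753.
Lower quotas: P8 0, P1 0, P7 9, P2 18, P6 0 (sum 27, leaving 3 seats).
Remainders in descending order: P6 0.8753, P2 0.8011, P1 0.6751, P8 0.5767, P7 0.0719.
Largest remainders: P6, P2, P1 receive the extra seats.
P6 receives 1.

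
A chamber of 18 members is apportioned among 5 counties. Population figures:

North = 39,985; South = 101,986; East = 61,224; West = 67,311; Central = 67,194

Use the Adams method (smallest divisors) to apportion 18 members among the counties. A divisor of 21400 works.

North=2, South=5, East=3, West=4, Central=4

With modified divisor 21400: modified quotas North 1.868, South 4.766, East 2.861, West 3.145, Central 3.140.
Rounding up: North 2, South 5, East 3, West 4, Central 4 (total 18).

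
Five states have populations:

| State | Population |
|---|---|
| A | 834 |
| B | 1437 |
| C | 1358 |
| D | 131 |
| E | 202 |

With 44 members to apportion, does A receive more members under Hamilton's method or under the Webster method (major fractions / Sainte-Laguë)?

Webster

Hamilton: A 9, B 16, C 15, D 2, E 2.
Webster: A 10, B 16, C 15, D 1, E 2.
A gets 9 under Hamilton and 10 under Webster.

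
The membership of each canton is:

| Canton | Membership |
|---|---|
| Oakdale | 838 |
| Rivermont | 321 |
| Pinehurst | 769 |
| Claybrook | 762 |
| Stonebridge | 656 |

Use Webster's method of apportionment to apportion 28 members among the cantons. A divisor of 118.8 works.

Oakdale 7; Rivermont 3; Pinehurst 6; Claybrook 6; Stonebridge 6

With modified divisor 118.8: modified quotas Oakdale 7.054, Rivermont 2.702, Pinehurst 6.473, Claybrook 6.414, Stonebridge 5.522.
Rounding to the nearest integer: Oakdale 7, Rivermont 3, Pinehurst 6, Claybrook 6, Stonebridge 6 (total 28).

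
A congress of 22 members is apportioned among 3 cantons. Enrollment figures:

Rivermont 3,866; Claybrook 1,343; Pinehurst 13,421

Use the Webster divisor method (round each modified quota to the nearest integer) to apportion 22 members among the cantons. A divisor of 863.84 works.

Rivermont 4, Claybrook 2, Pinehurst 16

With modified divisor 863.84: modified quotas Rivermont 4.475, Claybrook 1.555, Pinehurst 15.536.
Rounding to the nearest integer: Rivermont 4, Claybrook 2, Pinehurst 16 (total 22).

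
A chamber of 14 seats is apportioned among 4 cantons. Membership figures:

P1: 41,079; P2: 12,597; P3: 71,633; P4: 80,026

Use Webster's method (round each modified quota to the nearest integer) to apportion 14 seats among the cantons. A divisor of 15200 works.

With modified divisor 15200: modified quotas P1 2.703, P2 0.829, P3 4.713, P4 5.265.
Rounding to the nearest integer: P1 3, P2 1, P3 5, P4 5 (total 14).

P1 3; P2 1; P3 5; P4 5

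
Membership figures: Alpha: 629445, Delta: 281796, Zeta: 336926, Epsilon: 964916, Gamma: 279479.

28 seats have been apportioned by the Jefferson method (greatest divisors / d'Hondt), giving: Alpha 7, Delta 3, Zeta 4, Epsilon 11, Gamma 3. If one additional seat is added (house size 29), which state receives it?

Priority for the next seat is population ÷ (current seats + 1).
Priorities: Alpha 78680.625, Delta 70449.000, Zeta 67385.200, Epsilon 80409.667, Gamma 69869.750.
Highest priority: Epsilon.

Epsilon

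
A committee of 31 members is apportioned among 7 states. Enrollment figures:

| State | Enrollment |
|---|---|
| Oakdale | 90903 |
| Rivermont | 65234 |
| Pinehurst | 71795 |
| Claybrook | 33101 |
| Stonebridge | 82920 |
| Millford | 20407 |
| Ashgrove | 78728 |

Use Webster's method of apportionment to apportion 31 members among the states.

Oakdale 6; Rivermont 5; Pinehurst 5; Claybrook 2; Stonebridge 6; Millford 1; Ashgrove 6

Standard divisor 443088/31 ≈ 14293.161; standard quotas: Oakdale 6.360, Rivermont 4.564, Pinehurst 5.023, Claybrook 2.316, Stonebridge 5.801, Millford 1.428, Ashgrove 5.508.
Rounding to the nearest integer gives Oakdale 6, Rivermont 5, Pinehurst 5, Claybrook 2, Stonebridge 6, Millford 1, Ashgrove 6 — total 31, matching the house size, so no adjustment is needed.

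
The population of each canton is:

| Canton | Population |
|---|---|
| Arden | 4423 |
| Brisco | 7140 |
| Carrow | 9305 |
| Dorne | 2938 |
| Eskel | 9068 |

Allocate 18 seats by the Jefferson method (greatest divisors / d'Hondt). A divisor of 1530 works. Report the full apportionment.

Arden 2, Brisco 4, Carrow 6, Dorne 1, Eskel 5

With modified divisor 1530: modified quotas Arden 2.891, Brisco 4.667, Carrow 6.082, Dorne 1.920, Eskel 5.927.
Rounding down: Arden 2, Brisco 4, Carrow 6, Dorne 1, Eskel 5 (total 18).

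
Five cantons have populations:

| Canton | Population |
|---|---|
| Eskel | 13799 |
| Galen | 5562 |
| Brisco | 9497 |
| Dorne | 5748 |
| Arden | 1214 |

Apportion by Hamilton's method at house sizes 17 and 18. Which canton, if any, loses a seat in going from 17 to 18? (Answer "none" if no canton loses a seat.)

At 17 seats: Eskel 6, Galen 3, Brisco 4, Dorne 3, Arden 1.
At 18 seats: Eskel 7, Galen 3, Brisco 5, Dorne 3, Arden 0.
Arden drops from 1 to 0.

Arden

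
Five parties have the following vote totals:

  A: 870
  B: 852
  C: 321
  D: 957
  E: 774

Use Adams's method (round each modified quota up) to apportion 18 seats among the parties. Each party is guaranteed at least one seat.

A 4, B 4, C 2, D 4, E 4

Standard divisor 3774/18 ≈ 209.667; standard quotas: A 4.149, B 4.064, C 1.531, D 4.564, E 3.692.
Rounding up gives 5, 5, 2, 5, 4 = 21 seats, so the divisor must be adjusted.
With modified divisor 250: modified quotas A 3.480, B 3.408, C 1.284, D 3.828, E 3.096.
Rounding up: A 4, B 4, C 2, D 4, E 4 (total 18).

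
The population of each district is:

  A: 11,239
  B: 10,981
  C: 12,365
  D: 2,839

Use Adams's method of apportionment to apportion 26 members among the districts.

Standard divisor 37424/26 ≈ 1439.385; standard quotas: A 7.808, B 7.629, C 8.590, D 1.972.
Rounding up gives 8, 8, 9, 2 = 27 seats, so the divisor must be adjusted.
With modified divisor 1560: modified quotas A 7.204, B 7.039, C 7.926, D 1.820.
Rounding up: A 8, B 8, C 8, D 2 (total 26).

A 8, B 8, C 8, D 2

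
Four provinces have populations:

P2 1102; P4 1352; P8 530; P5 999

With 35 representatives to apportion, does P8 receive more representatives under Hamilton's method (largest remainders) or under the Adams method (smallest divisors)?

Hamilton: P2 10, P4 12, P8 4, P5 9.
Adams: P2 9, P4 12, P8 5, P5 9.
P8 gets 4 under Hamilton and 5 under Adams.

Adams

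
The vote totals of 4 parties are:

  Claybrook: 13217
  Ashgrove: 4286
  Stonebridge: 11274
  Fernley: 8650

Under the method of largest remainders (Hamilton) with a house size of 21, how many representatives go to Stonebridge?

6

The standard divisor is 37427/21 ≈ 1782.238.
Standard quotas: Claybrook 7.4160, Ashgrove 2.4048, Stonebridge 6.3258, Fernley 4.8534.
Lower quotas: Claybrook 7, Ashgrove 2, Stonebridge 6, Fernley 4 (sum 19, leaving 2 seats).
Remainders in descending order: Fernley 0.8534, Claybrook 0.4160, Ashgrove 0.4048, Stonebridge 0.3258.
Largest remainders: Fernley, Claybrook receive the extra seats.
Stonebridge receives 6.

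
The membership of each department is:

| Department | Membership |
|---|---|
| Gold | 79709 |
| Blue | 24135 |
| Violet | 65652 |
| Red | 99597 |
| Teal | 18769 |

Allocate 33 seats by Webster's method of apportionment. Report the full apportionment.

Standard divisor 287862/33 ≈ 8723.091; standard quotas: Gold 9.138, Blue 2.767, Violet 7.526, Red 11.418, Teal 2.152.
Rounding to the nearest integer gives Gold 9, Blue 3, Violet 8, Red 11, Teal 2 — total 33, matching the house size, so no adjustment is needed.

Gold 9, Blue 3, Violet 8, Red 11, Teal 2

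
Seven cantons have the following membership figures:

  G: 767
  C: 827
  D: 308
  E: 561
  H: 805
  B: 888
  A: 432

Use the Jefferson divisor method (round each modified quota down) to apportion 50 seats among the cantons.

Standard divisor 4588/50 ≈ 91.76; standard quotas: G 8.359, C 9.013, D 3.357, E 6.114, H 8.773, B 9.677, A 4.708.
Rounding down gives 8, 9, 3, 6, 8, 9, 4 = 47 seats, so the divisor must be adjusted.
With modified divisor 86: modified quotas G 8.919, C 9.616, D 3.581, E 6.523, H 9.360, B 10.326, A 5.023.
Rounding down: G 8, C 9, D 3, E 6, H 9, B 10, A 5 (total 50).

G: 8, C: 9, D: 3, E: 6, H: 9, B: 10, A: 5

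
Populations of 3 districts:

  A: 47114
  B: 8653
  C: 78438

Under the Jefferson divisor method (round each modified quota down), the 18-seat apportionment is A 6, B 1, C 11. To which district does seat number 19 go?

Priority for the next seat is population ÷ (current seats + 1).
Priorities: A 6730.571, B 4326.500, C 6536.500.
Highest priority: A.

A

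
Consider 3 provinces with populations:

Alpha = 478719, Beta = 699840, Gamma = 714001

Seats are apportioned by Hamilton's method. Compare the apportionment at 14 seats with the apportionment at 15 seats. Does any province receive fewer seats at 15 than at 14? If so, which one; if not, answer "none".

At 14 seats: Alpha 4, Beta 5, Gamma 5.
At 15 seats: Alpha 4, Beta 5, Gamma 6.
No province's allocation decreased.

none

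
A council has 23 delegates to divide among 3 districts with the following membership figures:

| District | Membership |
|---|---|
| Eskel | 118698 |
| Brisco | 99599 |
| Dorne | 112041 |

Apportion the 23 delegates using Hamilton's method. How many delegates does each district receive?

Eskel 8, Brisco 7, Dorne 8

The standard divisor is 330338/23 ≈ 14362.522.
Standard quotas: Eskel 8.2644, Brisco 6.9346, Dorne 7.8009.
Lower quotas: Eskel 8, Brisco 6, Dorne 7 (sum 21, leaving 2 seats).
Remainders in descending order: Brisco 0.9346, Dorne 0.8009, Eskel 0.2644.
The surplus seats go to Brisco, Dorne.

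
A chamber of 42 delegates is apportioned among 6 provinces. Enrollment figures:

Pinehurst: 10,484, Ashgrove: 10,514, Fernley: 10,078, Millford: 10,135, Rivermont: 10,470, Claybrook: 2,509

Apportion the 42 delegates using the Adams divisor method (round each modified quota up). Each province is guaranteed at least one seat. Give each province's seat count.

Pinehurst=8, Ashgrove=8, Fernley=8, Millford=8, Rivermont=8, Claybrook=2

Standard divisor 54190/42 ≈ 1290.238; standard quotas: Pinehurst 8.126, Ashgrove 8.149, Fernley 7.811, Millford 7.855, Rivermont 8.115, Claybrook 1.945.
Rounding up gives 9, 9, 8, 8, 9, 2 = 45 seats, so the divisor must be adjusted.
With modified divisor 1400: modified quotas Pinehurst 7.489, Ashgrove 7.510, Fernley 7.199, Millford 7.239, Rivermont 7.479, Claybrook 1.792.
Rounding up: Pinehurst 8, Ashgrove 8, Fernley 8, Millford 8, Rivermont 8, Claybrook 2 (total 42).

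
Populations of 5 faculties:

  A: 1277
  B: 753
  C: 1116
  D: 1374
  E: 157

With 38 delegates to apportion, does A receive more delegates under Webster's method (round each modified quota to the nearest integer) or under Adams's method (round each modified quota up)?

Webster

Webster: A 11, B 6, C 9, D 11, E 1.
Adams: A 10, B 6, C 9, D 11, E 2.
A gets 11 under Webster and 10 under Adams.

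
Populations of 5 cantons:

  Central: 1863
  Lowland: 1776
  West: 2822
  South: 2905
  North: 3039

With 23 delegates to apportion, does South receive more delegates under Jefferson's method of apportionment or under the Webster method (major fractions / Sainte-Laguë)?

Jefferson: Central 3, Lowland 3, West 5, South 6, North 6.
Webster: Central 4, Lowland 3, West 5, South 5, North 6.
South gets 6 under Jefferson and 5 under Webster.

Jefferson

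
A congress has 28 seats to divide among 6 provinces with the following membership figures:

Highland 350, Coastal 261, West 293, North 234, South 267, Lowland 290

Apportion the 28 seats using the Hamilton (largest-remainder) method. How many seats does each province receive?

Highland 6, Coastal 4, West 5, North 4, South 4, Lowland 5

The standard divisor is 1695/28 ≈ 60.536.
Standard quotas: Highland 5.782, Coastal 4.312, West 4.840, North 3.865, South 4.411, Lowland 4.791.
Lower quotas: Highland 5, Coastal 4, West 4, North 3, South 4, Lowland 4 (sum 24, leaving 4 seats).
Remainders in descending order: North 0.865, West 0.840, Lowland 0.791, Highland 0.782, South 0.411, Coastal 0.312.
Largest remainders: North, West, Lowland, Highland receive the extra seats.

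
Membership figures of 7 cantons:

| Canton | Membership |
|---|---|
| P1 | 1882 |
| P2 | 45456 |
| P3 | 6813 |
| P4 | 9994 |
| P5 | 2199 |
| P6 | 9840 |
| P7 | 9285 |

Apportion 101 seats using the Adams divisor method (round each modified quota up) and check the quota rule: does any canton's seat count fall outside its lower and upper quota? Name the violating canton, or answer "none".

Standard quotas: P1 2.224, P2 53.716, P3 8.051, P4 11.810, P5 2.599, P6 11.628, P7 10.972.
Adams allocation: P1 3, P2 52, P3 8, P4 12, P5 3, P6 12, P7 11.
P2 has quota 53.716 (lower 53, upper 54) but receives 52 — outside the quota interval.

P2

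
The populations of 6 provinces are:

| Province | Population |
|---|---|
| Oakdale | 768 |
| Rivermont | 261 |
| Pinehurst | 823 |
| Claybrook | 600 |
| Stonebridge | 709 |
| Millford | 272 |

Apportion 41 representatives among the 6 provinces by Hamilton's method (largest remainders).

Standard divisor: 3433 ÷ 41 ≈ 83.732.
Standard quotas: Oakdale 9.172, Rivermont 3.117, Pinehurst 9.829, Claybrook 7.166, Stonebridge 8.468, Millford 3.248.
Lower quotas: Oakdale 9, Rivermont 3, Pinehurst 9, Claybrook 7, Stonebridge 8, Millford 3 (sum 39, leaving 2 seats).
Remainders in descending order: Pinehurst 0.829, Stonebridge 0.468, Millford 0.248, Oakdale 0.172, Claybrook 0.166, Rivermont 0.117.
The surplus seats go to Pinehurst, Stonebridge.

Oakdale=9, Rivermont=3, Pinehurst=10, Claybrook=7, Stonebridge=9, Millford=3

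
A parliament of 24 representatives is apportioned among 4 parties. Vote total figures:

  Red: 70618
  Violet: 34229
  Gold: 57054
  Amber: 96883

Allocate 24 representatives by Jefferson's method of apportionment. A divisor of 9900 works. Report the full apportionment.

With modified divisor 9900: modified quotas Red 7.133, Violet 3.457, Gold 5.763, Amber 9.786.
Rounding down: Red 7, Violet 3, Gold 5, Amber 9 (total 24).

Red: 7, Violet: 3, Gold: 5, Amber: 9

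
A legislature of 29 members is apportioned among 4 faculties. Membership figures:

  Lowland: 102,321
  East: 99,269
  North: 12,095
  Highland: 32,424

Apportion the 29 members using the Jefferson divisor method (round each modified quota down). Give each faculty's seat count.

Standard divisor 246109/29 ≈ 8486.517; standard quotas: Lowland 12.057, East 11.697, North 1.425, Highland 3.821.
Rounding down gives 12, 11, 1, 3 = 27 seats, so the divisor must be adjusted.
With modified divisor 8000: modified quotas Lowland 12.790, East 12.409, North 1.512, Highland 4.053.
Rounding down: Lowland 12, East 12, North 1, Highland 4 (total 29).

Lowland 12, East 12, North 1, Highland 4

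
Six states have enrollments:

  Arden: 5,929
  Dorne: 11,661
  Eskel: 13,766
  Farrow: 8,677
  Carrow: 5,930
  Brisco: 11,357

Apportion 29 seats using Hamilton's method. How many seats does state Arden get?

The standard divisor is 57320/29 ≈ 1976.552.
Standard quotas: Arden 2.9997, Dorne 5.8997, Eskel 6.9647, Farrow 4.3900, Carrow 3.0002, Brisco 5.7459.
Lower quotas: Arden 2, Dorne 5, Eskel 6, Farrow 4, Carrow 3, Brisco 5 (sum 25, leaving 4 seats).
Remainders in descending order: Arden 0.9997, Eskel 0.9647, Dorne 0.8997, Brisco 0.7459, Farrow 0.3900, Carrow 0.0002.
Largest remainders: Arden, Eskel, Dorne, Brisco receive the extra seats.
Arden receives 3.

3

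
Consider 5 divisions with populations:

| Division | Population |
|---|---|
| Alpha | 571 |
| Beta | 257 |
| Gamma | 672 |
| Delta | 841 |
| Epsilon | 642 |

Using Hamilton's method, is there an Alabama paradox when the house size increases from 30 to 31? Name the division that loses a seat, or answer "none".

At 30 seats: Alpha 6, Beta 3, Gamma 7, Delta 8, Epsilon 6.
At 31 seats: Alpha 6, Beta 2, Gamma 7, Delta 9, Epsilon 7.
Beta drops from 3 to 2.

Beta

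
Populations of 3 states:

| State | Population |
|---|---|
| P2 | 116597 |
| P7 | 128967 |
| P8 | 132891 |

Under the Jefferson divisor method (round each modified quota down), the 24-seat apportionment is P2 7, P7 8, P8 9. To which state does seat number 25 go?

Priority for the next seat is population ÷ (current seats + 1).
Priorities: P2 14574.625, P7 14329.667, P8 13289.100.
Highest priority: P2.

P2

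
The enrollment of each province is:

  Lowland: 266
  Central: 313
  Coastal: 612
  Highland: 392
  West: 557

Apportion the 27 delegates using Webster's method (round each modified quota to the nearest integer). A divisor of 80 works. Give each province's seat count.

With modified divisor 80: modified quotas Lowland 3.325, Central 3.913, Coastal 7.650, Highland 4.900, West 6.963.
Rounding to the nearest integer: Lowland 3, Central 4, Coastal 8, Highland 5, West 7 (total 27).

Lowland=3, Central=4, Coastal=8, Highland=5, West=7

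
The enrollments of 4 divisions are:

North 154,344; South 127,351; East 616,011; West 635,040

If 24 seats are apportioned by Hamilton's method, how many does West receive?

10

The standard divisor is 1532746/24 ≈ 63864.417.
Standard quotas: North 2.4167, South 1.9941, East 9.6456, West 9.9436.
Lower quotas: North 2, South 1, East 9, West 9 (sum 21, leaving 3 seats).
Remainders in descending order: South 0.9941, West 0.9436, East 0.6456, North 0.4167.
The surplus seats go to South, West, East.
West receives 10.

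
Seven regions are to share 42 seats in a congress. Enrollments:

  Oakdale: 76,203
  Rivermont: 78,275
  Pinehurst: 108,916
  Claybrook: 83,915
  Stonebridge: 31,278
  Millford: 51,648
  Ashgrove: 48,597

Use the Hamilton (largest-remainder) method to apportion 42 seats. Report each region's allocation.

Total 478832; standard divisor 478832/42 ≈ 11400.762.
Standard quotas: Oakdale 6.6840, Rivermont 6.8658, Pinehurst 9.5534, Claybrook 7.3605, Stonebridge 2.7435, Millford 4.5302, Ashgrove 4.2626.
Lower quotas: Oakdale 6, Rivermont 6, Pinehurst 9, Claybrook 7, Stonebridge 2, Millford 4, Ashgrove 4 (sum 38, leaving 4 seats).
Remainders in descending order: Rivermont 0.8658, Stonebridge 0.7435, Oakdale 0.6840, Pinehurst 0.5534, Millford 0.5302, Claybrook 0.3605, Ashgrove 0.2626.
Largest remainders: Rivermont, Stonebridge, Oakdale, Pinehurst receive the extra seats.

Oakdale=7; Rivermont=7; Pinehurst=10; Claybrook=7; Stonebridge=3; Millford=4; Ashgrove=4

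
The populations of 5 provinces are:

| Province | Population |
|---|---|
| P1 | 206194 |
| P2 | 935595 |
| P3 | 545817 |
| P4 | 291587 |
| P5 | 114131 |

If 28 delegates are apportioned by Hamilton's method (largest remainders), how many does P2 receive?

Total 2093324; standard divisor 2093324/28 ≈ 74761.571.
Standard quotas: P1 2.7580, P2 12.5144, P3 7.3008, P4 3.9002, P5 1.5266.
Lower quotas: P1 2, P2 12, P3 7, P4 3, P5 1 (sum 25, leaving 3 seats).
Remainders in descending order: P4 0.9002, P1 0.7580, P5 0.5266, P2 0.5144, P3 0.3008.
Largest remainders: P4, P1, P5 receive the extra seats.
P2 receives 12.

12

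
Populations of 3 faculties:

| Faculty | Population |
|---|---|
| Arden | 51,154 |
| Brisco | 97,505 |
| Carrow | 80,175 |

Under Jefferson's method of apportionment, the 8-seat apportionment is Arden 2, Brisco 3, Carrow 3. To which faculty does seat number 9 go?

Priority for the next seat is population ÷ (current seats + 1).
Priorities: Arden 17051.333, Brisco 24376.250, Carrow 20043.750.
Highest priority: Brisco.

Brisco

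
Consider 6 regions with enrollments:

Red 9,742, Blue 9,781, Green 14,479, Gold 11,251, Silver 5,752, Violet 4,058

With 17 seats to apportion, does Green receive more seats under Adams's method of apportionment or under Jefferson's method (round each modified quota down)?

Jefferson

Adams: Red 3, Blue 3, Green 4, Gold 3, Silver 2, Violet 2.
Jefferson: Red 3, Blue 3, Green 5, Gold 3, Silver 2, Violet 1.
Green gets 4 under Adams and 5 under Jefferson.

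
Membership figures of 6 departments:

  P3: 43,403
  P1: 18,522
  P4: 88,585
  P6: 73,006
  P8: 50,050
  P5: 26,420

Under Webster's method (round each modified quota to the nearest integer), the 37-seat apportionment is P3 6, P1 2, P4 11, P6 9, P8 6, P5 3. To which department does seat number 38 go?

P4

Priority for the next seat is population ÷ (current seats + 0.5).
Priorities: P3 6677.385, P1 7408.800, P4 7703.043, P6 7684.842, P8 7700.000, P5 7548.571.
Highest priority: P4.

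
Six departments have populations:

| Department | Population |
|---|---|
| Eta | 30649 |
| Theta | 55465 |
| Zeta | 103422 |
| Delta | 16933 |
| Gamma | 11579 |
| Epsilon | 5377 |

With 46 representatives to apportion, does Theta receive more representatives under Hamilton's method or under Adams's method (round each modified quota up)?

Hamilton

Hamilton: Eta 6, Theta 12, Zeta 21, Delta 4, Gamma 2, Epsilon 1.
Adams: Eta 6, Theta 11, Zeta 20, Delta 4, Gamma 3, Epsilon 2.
Theta gets 12 under Hamilton and 11 under Adams.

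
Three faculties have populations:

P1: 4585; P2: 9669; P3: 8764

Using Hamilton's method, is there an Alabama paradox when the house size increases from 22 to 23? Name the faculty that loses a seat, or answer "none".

At 22 seats: P1 5, P2 9, P3 8.
At 23 seats: P1 4, P2 10, P3 9.
P1 drops from 5 to 4.

P1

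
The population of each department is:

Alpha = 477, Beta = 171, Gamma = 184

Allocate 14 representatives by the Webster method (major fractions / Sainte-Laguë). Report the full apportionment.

Standard divisor 832/14 ≈ 59.429; standard quotas: Alpha 8.026, Beta 2.877, Gamma 3.096.
Rounding to the nearest integer gives Alpha 8, Beta 3, Gamma 3 — total 14, matching the house size, so no adjustment is needed.

Alpha: 8, Beta: 3, Gamma: 3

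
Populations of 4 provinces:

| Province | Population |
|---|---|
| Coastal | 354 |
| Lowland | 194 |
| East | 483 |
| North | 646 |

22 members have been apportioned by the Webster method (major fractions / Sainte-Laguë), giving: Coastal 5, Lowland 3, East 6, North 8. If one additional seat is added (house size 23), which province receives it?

Priority for the next seat is population ÷ (current seats + 0.5).
Priorities: Coastal 64.364, Lowland 55.429, East 74.308, North 76.000.
Highest priority: North.

North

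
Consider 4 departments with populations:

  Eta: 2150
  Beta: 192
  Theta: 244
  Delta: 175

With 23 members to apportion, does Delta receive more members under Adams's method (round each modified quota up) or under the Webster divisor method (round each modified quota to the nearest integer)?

Adams: Eta 17, Beta 2, Theta 2, Delta 2.
Webster: Eta 18, Beta 2, Theta 2, Delta 1.
Delta gets 2 under Adams and 1 under Webster.

Adams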